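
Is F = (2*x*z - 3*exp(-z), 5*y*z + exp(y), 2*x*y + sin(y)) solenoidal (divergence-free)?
No, ∇·F = 7*z + exp(y)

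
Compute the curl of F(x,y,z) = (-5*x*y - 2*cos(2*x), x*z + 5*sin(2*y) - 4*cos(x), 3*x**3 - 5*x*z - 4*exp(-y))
(-x + 4*exp(-y), -9*x**2 + 5*z, 5*x + z + 4*sin(x))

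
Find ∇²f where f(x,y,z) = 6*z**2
12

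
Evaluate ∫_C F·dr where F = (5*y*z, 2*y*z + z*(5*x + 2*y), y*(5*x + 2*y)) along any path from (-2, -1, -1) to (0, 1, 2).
16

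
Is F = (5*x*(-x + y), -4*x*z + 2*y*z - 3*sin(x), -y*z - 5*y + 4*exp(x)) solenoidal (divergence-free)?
No, ∇·F = -10*x + 4*y + 2*z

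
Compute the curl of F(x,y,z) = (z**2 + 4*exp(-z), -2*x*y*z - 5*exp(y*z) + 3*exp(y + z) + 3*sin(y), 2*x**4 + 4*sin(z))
(2*x*y + 5*y*exp(y*z) - 3*exp(y + z), -8*x**3 + 2*z - 4*exp(-z), -2*y*z)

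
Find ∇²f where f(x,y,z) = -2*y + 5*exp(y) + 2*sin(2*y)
5*exp(y) - 8*sin(2*y)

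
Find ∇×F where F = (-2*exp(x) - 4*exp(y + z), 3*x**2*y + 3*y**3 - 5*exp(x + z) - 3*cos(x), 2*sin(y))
(5*exp(x + z) + 2*cos(y), -4*exp(y + z), 6*x*y - 5*exp(x + z) + 4*exp(y + z) + 3*sin(x))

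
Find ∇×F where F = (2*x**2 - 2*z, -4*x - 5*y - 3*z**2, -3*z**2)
(6*z, -2, -4)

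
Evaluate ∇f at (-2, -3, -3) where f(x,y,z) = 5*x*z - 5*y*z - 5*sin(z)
(-15, 15, 5 - 5*cos(3))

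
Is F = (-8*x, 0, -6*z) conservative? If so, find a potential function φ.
Yes, F is conservative. φ = -4*x**2 - 3*z**2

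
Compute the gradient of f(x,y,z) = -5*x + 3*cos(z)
(-5, 0, -3*sin(z))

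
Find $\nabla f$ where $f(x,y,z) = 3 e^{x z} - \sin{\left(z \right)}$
(3*z*exp(x*z), 0, 3*x*exp(x*z) - cos(z))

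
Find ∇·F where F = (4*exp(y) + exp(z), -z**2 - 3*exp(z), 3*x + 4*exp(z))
4*exp(z)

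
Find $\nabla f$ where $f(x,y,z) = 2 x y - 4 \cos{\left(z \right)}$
(2*y, 2*x, 4*sin(z))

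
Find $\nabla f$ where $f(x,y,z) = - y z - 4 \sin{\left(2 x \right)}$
(-8*cos(2*x), -z, -y)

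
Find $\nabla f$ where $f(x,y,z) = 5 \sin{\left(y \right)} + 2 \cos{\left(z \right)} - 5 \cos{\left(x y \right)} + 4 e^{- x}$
(5*y*sin(x*y) - 4*exp(-x), 5*x*sin(x*y) + 5*cos(y), -2*sin(z))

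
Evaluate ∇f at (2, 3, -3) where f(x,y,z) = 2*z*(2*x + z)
(-12, 0, -4)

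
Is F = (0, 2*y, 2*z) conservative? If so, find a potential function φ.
Yes, F is conservative. φ = y**2 + z**2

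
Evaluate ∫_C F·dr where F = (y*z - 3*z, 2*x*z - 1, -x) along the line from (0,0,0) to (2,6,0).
-6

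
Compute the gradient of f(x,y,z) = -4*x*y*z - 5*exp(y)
(-4*y*z, -4*x*z - 5*exp(y), -4*x*y)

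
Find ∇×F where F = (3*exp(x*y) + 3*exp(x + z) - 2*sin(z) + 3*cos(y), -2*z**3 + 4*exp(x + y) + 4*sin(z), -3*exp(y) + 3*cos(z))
(6*z**2 - 3*exp(y) - 4*cos(z), 3*exp(x + z) - 2*cos(z), -3*x*exp(x*y) + 4*exp(x + y) + 3*sin(y))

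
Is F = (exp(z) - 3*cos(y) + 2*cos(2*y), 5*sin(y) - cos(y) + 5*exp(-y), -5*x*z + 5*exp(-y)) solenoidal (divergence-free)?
No, ∇·F = -5*x + sin(y) + 5*cos(y) - 5*exp(-y)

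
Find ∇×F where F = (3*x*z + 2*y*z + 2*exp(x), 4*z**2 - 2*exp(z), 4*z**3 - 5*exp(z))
(-8*z + 2*exp(z), 3*x + 2*y, -2*z)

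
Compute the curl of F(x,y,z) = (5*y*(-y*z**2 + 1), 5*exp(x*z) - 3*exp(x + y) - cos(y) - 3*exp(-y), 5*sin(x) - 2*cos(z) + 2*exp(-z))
(-5*x*exp(x*z), -10*y**2*z - 5*cos(x), 10*y*z**2 + 5*z*exp(x*z) - 3*exp(x + y) - 5)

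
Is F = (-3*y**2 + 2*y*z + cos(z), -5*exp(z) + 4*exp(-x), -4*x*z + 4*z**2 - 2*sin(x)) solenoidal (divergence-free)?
No, ∇·F = -4*x + 8*z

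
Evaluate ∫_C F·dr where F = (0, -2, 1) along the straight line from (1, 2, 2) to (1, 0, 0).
2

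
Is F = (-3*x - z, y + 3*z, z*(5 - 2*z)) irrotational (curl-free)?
No, ∇×F = (-3, -1, 0)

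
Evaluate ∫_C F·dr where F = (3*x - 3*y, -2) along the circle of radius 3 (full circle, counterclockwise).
27*pi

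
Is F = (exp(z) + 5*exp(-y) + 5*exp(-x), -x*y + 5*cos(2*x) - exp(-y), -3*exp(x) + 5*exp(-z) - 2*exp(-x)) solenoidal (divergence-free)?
No, ∇·F = -x - 5*exp(-z) + exp(-y) - 5*exp(-x)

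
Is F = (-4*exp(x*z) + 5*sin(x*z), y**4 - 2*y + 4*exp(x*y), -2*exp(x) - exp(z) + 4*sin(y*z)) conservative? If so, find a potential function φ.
No, ∇×F = (4*z*cos(y*z), -4*x*exp(x*z) + 5*x*cos(x*z) + 2*exp(x), 4*y*exp(x*y)) ≠ 0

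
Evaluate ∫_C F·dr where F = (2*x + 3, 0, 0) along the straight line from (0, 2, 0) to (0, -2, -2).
0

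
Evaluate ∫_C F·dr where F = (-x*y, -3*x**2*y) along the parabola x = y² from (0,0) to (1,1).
-9/10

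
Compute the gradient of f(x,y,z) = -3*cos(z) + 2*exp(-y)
(0, -2*exp(-y), 3*sin(z))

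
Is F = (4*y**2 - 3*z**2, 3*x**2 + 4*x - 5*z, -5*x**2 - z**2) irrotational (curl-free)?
No, ∇×F = (5, 10*x - 6*z, 6*x - 8*y + 4)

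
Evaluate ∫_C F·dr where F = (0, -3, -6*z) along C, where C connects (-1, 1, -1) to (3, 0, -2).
-6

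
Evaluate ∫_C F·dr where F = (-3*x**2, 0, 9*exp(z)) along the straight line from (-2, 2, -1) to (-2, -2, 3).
-(9 - 9*exp(4))*exp(-1)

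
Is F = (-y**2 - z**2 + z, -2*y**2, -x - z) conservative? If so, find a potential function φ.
No, ∇×F = (0, 2 - 2*z, 2*y) ≠ 0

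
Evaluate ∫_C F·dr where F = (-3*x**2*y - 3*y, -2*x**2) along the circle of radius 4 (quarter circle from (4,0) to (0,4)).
-256/3 + 60*pi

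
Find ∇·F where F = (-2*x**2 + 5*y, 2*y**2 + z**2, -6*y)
-4*x + 4*y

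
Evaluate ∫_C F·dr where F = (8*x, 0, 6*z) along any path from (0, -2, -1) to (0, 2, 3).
24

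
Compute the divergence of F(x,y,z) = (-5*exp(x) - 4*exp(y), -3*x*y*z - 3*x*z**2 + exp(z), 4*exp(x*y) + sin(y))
-3*x*z - 5*exp(x)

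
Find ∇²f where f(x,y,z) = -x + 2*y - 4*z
0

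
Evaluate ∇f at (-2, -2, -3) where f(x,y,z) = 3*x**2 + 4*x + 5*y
(-8, 5, 0)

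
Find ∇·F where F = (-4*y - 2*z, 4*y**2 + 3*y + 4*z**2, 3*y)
8*y + 3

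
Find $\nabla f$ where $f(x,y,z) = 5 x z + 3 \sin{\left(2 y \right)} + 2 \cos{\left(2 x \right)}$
(5*z - 4*sin(2*x), 6*cos(2*y), 5*x)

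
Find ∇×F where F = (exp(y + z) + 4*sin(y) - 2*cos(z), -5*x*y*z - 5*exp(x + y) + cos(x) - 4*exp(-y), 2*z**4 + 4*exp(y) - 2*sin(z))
(5*x*y + 4*exp(y), exp(y + z) + 2*sin(z), -5*y*z - 5*exp(x + y) - exp(y + z) - sin(x) - 4*cos(y))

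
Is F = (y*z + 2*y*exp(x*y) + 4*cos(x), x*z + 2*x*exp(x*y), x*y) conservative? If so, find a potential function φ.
Yes, F is conservative. φ = x*y*z + 2*exp(x*y) + 4*sin(x)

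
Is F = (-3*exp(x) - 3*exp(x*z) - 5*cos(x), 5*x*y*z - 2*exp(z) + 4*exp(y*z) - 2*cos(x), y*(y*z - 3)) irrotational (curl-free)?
No, ∇×F = (-5*x*y + 2*y*z - 4*y*exp(y*z) + 2*exp(z) - 3, -3*x*exp(x*z), 5*y*z + 2*sin(x))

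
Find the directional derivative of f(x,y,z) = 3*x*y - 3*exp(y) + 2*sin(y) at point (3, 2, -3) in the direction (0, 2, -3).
2*sqrt(13)*(-3*exp(2) + 2*cos(2) + 9)/13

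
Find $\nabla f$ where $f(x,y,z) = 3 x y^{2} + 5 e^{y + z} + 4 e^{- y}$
(3*y**2, 6*x*y + 5*exp(y + z) - 4*exp(-y), 5*exp(y + z))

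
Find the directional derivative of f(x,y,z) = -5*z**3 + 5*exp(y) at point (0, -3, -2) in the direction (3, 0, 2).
-120*sqrt(13)/13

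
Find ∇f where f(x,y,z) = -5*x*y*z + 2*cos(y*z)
(-5*y*z, -z*(5*x + 2*sin(y*z)), -y*(5*x + 2*sin(y*z)))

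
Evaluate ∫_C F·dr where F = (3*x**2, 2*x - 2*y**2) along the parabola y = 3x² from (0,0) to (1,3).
-13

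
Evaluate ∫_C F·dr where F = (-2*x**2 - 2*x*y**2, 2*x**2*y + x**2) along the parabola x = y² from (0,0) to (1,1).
-4/5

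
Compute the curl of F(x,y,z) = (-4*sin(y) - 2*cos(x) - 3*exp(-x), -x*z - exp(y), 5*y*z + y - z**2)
(x + 5*z + 1, 0, -z + 4*cos(y))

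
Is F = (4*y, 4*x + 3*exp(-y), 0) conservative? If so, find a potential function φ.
Yes, F is conservative. φ = 4*x*y - 3*exp(-y)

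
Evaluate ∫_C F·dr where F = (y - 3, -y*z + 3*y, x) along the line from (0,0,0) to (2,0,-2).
-8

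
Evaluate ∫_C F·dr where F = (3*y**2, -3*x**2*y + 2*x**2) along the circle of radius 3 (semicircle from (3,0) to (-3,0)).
-108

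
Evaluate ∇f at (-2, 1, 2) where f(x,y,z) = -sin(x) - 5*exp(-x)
(-cos(2) + 5*exp(2), 0, 0)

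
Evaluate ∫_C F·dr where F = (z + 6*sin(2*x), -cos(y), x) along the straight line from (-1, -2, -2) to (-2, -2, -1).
3*cos(2) - 3*cos(4)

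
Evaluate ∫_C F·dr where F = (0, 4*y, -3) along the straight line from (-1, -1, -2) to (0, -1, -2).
0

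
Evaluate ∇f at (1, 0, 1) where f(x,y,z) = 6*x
(6, 0, 0)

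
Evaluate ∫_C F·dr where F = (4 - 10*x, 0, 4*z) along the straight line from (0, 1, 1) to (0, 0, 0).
-2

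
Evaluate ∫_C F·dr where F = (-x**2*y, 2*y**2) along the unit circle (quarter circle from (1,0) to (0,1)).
pi/16 + 2/3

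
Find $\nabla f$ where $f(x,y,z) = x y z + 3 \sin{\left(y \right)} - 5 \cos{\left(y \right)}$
(y*z, x*z + 5*sin(y) + 3*cos(y), x*y)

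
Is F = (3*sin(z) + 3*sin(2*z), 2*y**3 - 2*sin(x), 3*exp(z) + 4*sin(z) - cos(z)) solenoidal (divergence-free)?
No, ∇·F = 6*y**2 + 3*exp(z) + sin(z) + 4*cos(z)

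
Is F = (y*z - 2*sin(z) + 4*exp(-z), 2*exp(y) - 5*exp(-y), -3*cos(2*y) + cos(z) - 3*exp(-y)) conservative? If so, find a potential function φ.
No, ∇×F = (6*sin(2*y) + 3*exp(-y), y - 2*cos(z) - 4*exp(-z), -z) ≠ 0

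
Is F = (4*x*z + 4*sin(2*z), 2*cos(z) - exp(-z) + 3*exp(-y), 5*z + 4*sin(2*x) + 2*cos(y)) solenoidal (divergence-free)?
No, ∇·F = 4*z + 5 - 3*exp(-y)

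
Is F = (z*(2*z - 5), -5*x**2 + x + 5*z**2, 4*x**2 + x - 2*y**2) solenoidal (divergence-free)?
Yes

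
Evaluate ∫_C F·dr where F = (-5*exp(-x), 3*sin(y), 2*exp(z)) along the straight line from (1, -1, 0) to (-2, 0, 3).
-5 - 5*exp(-1) + 3*cos(1) + 5*exp(2) + 2*exp(3)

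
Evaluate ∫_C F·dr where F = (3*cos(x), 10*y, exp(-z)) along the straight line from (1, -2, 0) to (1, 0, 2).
-19 - exp(-2)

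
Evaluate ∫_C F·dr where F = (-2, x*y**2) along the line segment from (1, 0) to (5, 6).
280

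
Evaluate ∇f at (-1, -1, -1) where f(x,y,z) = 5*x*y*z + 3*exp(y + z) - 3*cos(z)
(5, 3*exp(-2) + 5, -3*sin(1) + 3*exp(-2) + 5)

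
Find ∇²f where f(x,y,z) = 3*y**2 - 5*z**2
-4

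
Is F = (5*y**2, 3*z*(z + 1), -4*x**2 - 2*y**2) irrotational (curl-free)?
No, ∇×F = (-4*y - 6*z - 3, 8*x, -10*y)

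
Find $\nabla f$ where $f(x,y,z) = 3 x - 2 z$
(3, 0, -2)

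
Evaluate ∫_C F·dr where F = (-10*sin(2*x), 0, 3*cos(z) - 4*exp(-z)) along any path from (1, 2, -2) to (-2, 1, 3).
-4*exp(2) + 5*cos(4) + 4*exp(-3) + 3*sin(3) - 5*cos(2) + 3*sin(2)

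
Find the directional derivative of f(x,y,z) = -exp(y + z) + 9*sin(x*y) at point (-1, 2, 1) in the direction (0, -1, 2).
sqrt(5)*(-exp(3) + 9*cos(2))/5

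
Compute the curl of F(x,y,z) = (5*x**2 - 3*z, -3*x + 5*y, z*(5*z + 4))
(0, -3, -3)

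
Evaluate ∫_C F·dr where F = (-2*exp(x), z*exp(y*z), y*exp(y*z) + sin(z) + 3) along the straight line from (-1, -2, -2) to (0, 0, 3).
-exp(4) + cos(2) + 2*exp(-1) - cos(3) + 14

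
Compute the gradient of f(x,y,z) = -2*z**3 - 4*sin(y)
(0, -4*cos(y), -6*z**2)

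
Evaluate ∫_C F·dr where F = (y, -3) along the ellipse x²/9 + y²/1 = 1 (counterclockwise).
-3*pi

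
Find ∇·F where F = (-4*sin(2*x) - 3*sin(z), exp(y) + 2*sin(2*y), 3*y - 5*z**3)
-15*z**2 + exp(y) - 8*cos(2*x) + 4*cos(2*y)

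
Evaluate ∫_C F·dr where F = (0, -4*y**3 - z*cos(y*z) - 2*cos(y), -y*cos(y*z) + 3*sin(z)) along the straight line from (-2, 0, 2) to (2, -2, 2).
-16 + sin(4) + 2*sin(2)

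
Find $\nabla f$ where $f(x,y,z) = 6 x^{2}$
(12*x, 0, 0)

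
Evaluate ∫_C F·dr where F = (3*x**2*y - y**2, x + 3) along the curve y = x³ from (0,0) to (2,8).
348/7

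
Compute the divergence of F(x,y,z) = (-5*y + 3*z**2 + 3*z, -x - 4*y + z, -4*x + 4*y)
-4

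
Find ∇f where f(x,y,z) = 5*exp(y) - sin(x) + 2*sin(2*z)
(-cos(x), 5*exp(y), 4*cos(2*z))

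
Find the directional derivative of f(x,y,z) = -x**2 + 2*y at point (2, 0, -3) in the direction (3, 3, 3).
-2*sqrt(3)/3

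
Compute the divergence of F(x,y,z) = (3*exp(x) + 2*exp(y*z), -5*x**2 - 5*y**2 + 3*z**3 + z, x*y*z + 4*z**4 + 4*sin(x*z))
x*y + 4*x*cos(x*z) - 10*y + 16*z**3 + 3*exp(x)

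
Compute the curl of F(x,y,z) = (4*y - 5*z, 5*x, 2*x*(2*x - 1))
(0, -8*x - 3, 1)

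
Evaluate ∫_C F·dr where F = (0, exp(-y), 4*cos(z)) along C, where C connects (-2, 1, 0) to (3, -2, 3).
-exp(2) + exp(-1) + 4*sin(3)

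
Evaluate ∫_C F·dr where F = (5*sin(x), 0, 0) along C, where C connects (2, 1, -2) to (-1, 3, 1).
-5*cos(1) + 5*cos(2)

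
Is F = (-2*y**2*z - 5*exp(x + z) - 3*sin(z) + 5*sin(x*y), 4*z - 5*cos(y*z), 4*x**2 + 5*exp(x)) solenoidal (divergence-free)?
No, ∇·F = 5*y*cos(x*y) + 5*z*sin(y*z) - 5*exp(x + z)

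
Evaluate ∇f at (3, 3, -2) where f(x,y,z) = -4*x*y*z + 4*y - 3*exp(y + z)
(24, 28 - 3*E, -36 - 3*E)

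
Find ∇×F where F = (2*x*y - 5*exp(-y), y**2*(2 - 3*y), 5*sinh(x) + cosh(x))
(0, -sinh(x) - 5*cosh(x), -2*x - 5*exp(-y))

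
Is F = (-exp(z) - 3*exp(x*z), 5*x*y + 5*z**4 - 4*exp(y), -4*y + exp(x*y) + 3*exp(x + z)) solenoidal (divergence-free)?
No, ∇·F = 5*x - 3*z*exp(x*z) - 4*exp(y) + 3*exp(x + z)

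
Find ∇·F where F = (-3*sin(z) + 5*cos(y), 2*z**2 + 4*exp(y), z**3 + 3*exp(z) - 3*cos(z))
3*z**2 + 4*exp(y) + 3*exp(z) + 3*sin(z)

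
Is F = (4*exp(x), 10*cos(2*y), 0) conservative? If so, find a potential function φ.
Yes, F is conservative. φ = 4*exp(x) + 5*sin(2*y)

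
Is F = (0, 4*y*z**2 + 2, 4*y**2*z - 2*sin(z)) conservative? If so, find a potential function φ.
Yes, F is conservative. φ = 2*y**2*z**2 + 2*y + 2*cos(z)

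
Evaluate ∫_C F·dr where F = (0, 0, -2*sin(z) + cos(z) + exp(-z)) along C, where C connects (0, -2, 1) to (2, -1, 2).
-2*cos(1) - sin(1) + 2*cos(2) - exp(-2) + exp(-1) + sin(2)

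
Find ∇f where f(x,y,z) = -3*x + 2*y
(-3, 2, 0)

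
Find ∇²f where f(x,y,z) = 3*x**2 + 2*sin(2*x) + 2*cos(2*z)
-8*sin(2*x) - 8*cos(2*z) + 6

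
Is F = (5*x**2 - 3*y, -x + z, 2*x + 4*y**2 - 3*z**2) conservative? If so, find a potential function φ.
No, ∇×F = (8*y - 1, -2, 2) ≠ 0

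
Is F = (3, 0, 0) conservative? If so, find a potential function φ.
Yes, F is conservative. φ = 3*x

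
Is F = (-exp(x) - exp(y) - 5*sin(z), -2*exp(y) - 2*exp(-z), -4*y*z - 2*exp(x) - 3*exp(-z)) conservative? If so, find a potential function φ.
No, ∇×F = (-4*z - 2*exp(-z), 2*exp(x) - 5*cos(z), exp(y)) ≠ 0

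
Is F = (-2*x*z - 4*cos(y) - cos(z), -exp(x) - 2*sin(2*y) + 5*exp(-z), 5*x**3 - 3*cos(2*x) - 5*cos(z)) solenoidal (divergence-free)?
No, ∇·F = -2*z + 5*sin(z) - 4*cos(2*y)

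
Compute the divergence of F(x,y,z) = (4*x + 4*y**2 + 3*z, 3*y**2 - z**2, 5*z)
6*y + 9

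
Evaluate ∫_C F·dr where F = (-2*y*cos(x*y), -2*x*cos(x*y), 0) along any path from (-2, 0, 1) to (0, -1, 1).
0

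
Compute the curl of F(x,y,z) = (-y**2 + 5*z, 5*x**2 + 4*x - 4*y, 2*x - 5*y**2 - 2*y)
(-10*y - 2, 3, 10*x + 2*y + 4)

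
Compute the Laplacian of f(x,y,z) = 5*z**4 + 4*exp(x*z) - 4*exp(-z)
4*x**2*exp(x*z) + 4*z**2*exp(x*z) + 60*z**2 - 4*exp(-z)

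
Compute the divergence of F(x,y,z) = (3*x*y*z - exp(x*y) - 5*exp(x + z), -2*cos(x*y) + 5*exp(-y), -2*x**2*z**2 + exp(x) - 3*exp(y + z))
((-4*x**2*z + 2*x*sin(x*y) + 3*y*z - y*exp(x*y) - 5*exp(x + z) - 3*exp(y + z))*exp(y) - 5)*exp(-y)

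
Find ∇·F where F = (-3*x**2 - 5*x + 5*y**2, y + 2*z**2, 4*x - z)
-6*x - 5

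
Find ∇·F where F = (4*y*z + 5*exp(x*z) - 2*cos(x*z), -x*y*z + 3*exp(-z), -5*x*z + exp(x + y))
-x*z - 5*x + 5*z*exp(x*z) + 2*z*sin(x*z)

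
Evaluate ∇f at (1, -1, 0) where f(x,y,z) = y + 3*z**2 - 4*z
(0, 1, -4)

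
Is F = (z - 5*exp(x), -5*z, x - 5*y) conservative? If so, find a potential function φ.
Yes, F is conservative. φ = x*z - 5*y*z - 5*exp(x)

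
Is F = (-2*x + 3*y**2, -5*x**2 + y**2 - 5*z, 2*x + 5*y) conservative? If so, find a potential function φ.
No, ∇×F = (10, -2, -10*x - 6*y) ≠ 0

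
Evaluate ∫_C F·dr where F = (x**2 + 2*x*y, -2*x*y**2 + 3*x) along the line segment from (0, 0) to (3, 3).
0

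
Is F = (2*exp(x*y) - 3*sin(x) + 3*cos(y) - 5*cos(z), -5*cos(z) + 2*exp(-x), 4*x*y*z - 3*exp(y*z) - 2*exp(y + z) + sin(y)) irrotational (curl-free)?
No, ∇×F = (4*x*z - 3*z*exp(y*z) - 2*exp(y + z) - 5*sin(z) + cos(y), -4*y*z + 5*sin(z), -2*x*exp(x*y) + 3*sin(y) - 2*exp(-x))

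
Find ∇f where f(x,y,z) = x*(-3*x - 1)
(-6*x - 1, 0, 0)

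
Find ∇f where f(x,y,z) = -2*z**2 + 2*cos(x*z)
(-2*z*sin(x*z), 0, -2*x*sin(x*z) - 4*z)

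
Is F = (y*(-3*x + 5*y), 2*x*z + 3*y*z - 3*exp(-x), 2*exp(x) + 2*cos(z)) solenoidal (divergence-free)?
No, ∇·F = -3*y + 3*z - 2*sin(z)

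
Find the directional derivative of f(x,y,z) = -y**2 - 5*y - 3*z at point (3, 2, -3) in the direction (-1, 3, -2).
-3*sqrt(14)/2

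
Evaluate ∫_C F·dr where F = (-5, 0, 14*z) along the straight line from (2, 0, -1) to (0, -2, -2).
31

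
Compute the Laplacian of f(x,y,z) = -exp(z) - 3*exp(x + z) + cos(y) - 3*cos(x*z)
3*x**2*cos(x*z) + 3*z**2*cos(x*z) - exp(z) - 6*exp(x + z) - cos(y)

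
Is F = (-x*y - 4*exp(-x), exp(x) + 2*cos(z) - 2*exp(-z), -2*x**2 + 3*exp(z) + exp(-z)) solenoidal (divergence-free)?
No, ∇·F = -y + 3*exp(z) - exp(-z) + 4*exp(-x)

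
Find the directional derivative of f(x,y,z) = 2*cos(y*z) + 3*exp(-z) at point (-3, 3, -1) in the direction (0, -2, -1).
sqrt(5)*(-2*sin(3) + 3*E)/5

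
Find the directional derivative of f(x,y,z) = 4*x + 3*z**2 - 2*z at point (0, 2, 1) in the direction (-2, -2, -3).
-20*sqrt(17)/17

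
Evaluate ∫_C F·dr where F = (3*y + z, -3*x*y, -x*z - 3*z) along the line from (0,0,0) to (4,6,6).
-198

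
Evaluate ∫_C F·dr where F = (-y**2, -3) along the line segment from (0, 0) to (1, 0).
0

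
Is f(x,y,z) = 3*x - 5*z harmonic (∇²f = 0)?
Yes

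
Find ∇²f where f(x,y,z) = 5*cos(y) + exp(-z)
-5*cos(y) + exp(-z)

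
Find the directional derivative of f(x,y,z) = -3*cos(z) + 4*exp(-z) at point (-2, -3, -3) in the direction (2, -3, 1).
-sqrt(14)*(3*sin(3) + 4*exp(3))/14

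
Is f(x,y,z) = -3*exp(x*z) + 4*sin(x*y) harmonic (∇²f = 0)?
No, ∇²f = -3*x**2*exp(x*z) - 4*x**2*sin(x*y) - 4*y**2*sin(x*y) - 3*z**2*exp(x*z)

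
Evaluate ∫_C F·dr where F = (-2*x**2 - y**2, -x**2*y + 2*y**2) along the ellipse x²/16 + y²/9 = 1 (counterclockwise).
0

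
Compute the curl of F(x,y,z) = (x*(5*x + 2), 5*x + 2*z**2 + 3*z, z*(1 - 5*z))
(-4*z - 3, 0, 5)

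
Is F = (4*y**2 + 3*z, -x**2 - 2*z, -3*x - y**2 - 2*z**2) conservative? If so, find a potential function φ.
No, ∇×F = (2 - 2*y, 6, -2*x - 8*y) ≠ 0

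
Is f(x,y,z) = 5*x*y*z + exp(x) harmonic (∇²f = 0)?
No, ∇²f = exp(x)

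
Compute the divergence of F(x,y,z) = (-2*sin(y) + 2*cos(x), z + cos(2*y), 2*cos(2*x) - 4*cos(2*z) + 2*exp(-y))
-2*sin(x) - 2*sin(2*y) + 8*sin(2*z)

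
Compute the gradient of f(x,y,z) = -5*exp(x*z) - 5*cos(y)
(-5*z*exp(x*z), 5*sin(y), -5*x*exp(x*z))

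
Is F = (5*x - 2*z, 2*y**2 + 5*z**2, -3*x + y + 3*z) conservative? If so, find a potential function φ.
No, ∇×F = (1 - 10*z, 1, 0) ≠ 0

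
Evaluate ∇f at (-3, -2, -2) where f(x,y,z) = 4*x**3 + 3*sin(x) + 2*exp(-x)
(-2*exp(3) + 3*cos(3) + 108, 0, 0)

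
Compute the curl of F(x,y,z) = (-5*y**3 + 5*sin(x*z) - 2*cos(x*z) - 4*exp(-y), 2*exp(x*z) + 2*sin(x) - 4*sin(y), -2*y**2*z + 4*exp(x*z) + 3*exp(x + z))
(-2*x*exp(x*z) - 4*y*z, 2*x*sin(x*z) + 5*x*cos(x*z) - 4*z*exp(x*z) - 3*exp(x + z), 15*y**2 + 2*z*exp(x*z) + 2*cos(x) - 4*exp(-y))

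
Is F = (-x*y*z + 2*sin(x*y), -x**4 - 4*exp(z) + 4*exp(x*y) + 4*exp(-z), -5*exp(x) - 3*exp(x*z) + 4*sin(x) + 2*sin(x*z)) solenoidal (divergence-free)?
No, ∇·F = 4*x*exp(x*y) - 3*x*exp(x*z) + 2*x*cos(x*z) - y*z + 2*y*cos(x*y)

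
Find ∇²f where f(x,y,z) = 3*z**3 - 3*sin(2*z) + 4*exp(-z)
18*z + 12*sin(2*z) + 4*exp(-z)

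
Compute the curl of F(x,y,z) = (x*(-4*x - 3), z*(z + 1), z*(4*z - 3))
(-2*z - 1, 0, 0)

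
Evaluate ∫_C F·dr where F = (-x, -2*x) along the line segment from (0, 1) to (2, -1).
2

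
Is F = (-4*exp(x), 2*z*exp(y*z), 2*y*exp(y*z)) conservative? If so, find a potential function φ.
Yes, F is conservative. φ = -4*exp(x) + 2*exp(y*z)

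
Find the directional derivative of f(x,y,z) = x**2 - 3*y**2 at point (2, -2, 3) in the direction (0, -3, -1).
-18*sqrt(10)/5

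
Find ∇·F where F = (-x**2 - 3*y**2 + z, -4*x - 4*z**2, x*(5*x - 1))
-2*x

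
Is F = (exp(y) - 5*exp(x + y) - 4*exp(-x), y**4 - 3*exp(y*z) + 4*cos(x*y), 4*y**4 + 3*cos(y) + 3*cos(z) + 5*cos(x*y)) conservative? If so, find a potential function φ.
No, ∇×F = (-5*x*sin(x*y) + 16*y**3 + 3*y*exp(y*z) - 3*sin(y), 5*y*sin(x*y), -4*y*sin(x*y) - exp(y) + 5*exp(x + y)) ≠ 0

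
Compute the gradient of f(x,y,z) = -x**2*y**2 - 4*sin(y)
(-2*x*y**2, -2*x**2*y - 4*cos(y), 0)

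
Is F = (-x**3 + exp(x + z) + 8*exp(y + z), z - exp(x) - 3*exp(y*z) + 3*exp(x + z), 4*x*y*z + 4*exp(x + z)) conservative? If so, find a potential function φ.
No, ∇×F = (4*x*z + 3*y*exp(y*z) - 3*exp(x + z) - 1, -4*y*z - 3*exp(x + z) + 8*exp(y + z), -exp(x) + 3*exp(x + z) - 8*exp(y + z)) ≠ 0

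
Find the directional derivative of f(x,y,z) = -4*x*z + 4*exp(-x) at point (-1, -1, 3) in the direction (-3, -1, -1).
4*sqrt(11)*(8 + 3*E)/11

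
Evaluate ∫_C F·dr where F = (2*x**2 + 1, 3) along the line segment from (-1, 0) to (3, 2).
86/3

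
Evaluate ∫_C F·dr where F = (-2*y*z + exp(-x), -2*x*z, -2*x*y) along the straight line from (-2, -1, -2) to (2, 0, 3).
-8 + 2*sinh(2)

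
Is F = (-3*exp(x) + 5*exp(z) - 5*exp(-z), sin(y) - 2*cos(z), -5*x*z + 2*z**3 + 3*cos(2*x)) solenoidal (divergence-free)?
No, ∇·F = -5*x + 6*z**2 - 3*exp(x) + cos(y)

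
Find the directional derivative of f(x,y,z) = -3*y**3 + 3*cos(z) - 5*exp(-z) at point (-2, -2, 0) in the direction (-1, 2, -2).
-82/3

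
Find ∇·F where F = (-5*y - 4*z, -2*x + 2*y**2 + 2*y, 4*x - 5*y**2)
4*y + 2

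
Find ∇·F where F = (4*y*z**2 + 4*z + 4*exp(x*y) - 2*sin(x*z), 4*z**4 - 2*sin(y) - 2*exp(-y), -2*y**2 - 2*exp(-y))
4*y*exp(x*y) - 2*z*cos(x*z) - 2*cos(y) + 2*exp(-y)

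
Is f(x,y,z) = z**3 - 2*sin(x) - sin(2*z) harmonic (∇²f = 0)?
No, ∇²f = 6*z + 2*sin(x) + 4*sin(2*z)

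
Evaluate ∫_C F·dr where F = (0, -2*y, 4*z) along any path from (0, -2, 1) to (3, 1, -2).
9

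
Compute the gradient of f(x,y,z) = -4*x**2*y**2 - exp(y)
(-8*x*y**2, -8*x**2*y - exp(y), 0)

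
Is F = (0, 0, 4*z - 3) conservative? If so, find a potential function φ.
Yes, F is conservative. φ = z*(2*z - 3)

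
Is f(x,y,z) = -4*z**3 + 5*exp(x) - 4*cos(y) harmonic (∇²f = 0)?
No, ∇²f = -24*z + 5*exp(x) + 4*cos(y)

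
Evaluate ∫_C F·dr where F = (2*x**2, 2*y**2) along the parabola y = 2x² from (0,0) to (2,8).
1040/3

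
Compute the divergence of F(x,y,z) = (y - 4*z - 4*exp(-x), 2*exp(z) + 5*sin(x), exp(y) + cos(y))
4*exp(-x)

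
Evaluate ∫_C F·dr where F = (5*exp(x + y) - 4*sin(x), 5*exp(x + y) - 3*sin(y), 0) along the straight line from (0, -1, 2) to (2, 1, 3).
-4 - 5*exp(-1) + 4*cos(2) + 5*exp(3)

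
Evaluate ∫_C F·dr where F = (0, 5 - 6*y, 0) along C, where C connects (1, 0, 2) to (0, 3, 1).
-12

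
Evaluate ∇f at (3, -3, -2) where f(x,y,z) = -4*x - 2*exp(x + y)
(-6, -2, 0)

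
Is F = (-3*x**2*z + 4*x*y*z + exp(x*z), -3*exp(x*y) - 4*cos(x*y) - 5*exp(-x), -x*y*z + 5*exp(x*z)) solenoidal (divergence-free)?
No, ∇·F = -x*y - 6*x*z - 3*x*exp(x*y) + 5*x*exp(x*z) + 4*x*sin(x*y) + 4*y*z + z*exp(x*z)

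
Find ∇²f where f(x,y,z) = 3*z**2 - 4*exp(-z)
6 - 4*exp(-z)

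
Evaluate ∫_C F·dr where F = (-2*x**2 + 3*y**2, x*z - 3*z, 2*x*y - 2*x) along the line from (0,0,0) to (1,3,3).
5/6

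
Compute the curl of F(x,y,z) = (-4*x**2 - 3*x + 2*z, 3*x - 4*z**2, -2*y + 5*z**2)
(8*z - 2, 2, 3)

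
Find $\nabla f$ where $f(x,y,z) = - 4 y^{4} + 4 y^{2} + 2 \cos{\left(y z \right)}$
(0, -16*y**3 + 8*y - 2*z*sin(y*z), -2*y*sin(y*z))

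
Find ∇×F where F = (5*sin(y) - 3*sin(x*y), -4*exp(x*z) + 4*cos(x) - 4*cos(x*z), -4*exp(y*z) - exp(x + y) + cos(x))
(4*x*exp(x*z) - 4*x*sin(x*z) - 4*z*exp(y*z) - exp(x + y), exp(x + y) + sin(x), 3*x*cos(x*y) - 4*z*exp(x*z) + 4*z*sin(x*z) - 4*sin(x) - 5*cos(y))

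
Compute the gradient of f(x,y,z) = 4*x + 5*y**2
(4, 10*y, 0)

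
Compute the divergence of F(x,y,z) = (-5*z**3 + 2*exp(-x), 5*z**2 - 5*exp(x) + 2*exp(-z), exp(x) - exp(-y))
-2*exp(-x)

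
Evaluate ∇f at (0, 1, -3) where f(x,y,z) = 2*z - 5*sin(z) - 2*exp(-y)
(0, 2*exp(-1), 2 - 5*cos(3))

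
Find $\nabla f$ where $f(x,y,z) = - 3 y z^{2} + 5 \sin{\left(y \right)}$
(0, -3*z**2 + 5*cos(y), -6*y*z)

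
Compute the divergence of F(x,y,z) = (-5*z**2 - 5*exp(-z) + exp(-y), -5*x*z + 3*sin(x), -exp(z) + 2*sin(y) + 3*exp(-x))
-exp(z)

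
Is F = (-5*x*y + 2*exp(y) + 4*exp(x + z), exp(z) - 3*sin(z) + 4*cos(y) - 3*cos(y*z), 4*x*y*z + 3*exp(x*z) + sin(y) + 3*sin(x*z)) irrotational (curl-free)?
No, ∇×F = (4*x*z - 3*y*sin(y*z) - exp(z) + cos(y) + 3*cos(z), -4*y*z - 3*z*exp(x*z) - 3*z*cos(x*z) + 4*exp(x + z), 5*x - 2*exp(y))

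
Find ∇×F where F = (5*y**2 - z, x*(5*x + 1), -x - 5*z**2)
(0, 0, 10*x - 10*y + 1)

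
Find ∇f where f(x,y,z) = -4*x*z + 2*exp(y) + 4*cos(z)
(-4*z, 2*exp(y), -4*x - 4*sin(z))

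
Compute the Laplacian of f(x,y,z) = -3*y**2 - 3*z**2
-12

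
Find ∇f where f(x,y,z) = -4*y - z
(0, -4, -1)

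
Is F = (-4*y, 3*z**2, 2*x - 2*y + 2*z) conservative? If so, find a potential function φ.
No, ∇×F = (-6*z - 2, -2, 4) ≠ 0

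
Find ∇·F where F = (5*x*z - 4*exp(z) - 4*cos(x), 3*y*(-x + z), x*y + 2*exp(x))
-3*x + 8*z + 4*sin(x)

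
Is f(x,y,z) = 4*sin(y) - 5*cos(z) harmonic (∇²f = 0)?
No, ∇²f = -4*sin(y) + 5*cos(z)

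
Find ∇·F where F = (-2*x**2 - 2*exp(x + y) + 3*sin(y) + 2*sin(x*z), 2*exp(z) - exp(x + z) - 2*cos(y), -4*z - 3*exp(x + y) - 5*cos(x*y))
-4*x + 2*z*cos(x*z) - 2*exp(x + y) + 2*sin(y) - 4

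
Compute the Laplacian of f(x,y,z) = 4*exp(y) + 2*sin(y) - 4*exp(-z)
4*exp(y) - 2*sin(y) - 4*exp(-z)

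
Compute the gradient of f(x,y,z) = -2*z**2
(0, 0, -4*z)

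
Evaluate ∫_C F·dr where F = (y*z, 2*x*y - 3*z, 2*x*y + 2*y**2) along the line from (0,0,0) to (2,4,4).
72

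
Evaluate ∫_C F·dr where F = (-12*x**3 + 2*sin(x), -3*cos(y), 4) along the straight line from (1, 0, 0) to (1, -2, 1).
3*sin(2) + 4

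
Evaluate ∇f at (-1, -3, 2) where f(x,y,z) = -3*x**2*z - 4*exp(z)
(12, 0, -4*exp(2) - 3)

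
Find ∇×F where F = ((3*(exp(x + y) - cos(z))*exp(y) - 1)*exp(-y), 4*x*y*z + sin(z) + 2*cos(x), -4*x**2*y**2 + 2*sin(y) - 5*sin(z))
(-8*x**2*y - 4*x*y + 2*cos(y) - cos(z), 8*x*y**2 + 3*sin(z), 4*y*z - 3*exp(x + y) - 2*sin(x) - exp(-y))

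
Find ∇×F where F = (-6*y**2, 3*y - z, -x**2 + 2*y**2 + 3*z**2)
(4*y + 1, 2*x, 12*y)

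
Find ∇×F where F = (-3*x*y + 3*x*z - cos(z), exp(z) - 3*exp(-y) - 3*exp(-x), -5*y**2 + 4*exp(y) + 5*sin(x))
(-10*y + 4*exp(y) - exp(z), 3*x + sin(z) - 5*cos(x), 3*x + 3*exp(-x))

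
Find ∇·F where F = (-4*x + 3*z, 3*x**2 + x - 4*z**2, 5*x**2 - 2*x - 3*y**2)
-4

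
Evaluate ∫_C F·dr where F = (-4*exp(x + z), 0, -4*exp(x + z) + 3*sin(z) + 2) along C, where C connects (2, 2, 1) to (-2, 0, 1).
-(4 - 4*exp(4))*exp(-1)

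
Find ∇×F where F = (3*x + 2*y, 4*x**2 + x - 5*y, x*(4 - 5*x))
(0, 10*x - 4, 8*x - 1)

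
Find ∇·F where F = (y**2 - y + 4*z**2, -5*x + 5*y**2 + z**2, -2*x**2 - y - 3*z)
10*y - 3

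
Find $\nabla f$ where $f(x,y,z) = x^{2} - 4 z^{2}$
(2*x, 0, -8*z)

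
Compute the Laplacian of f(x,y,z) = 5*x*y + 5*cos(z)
-5*cos(z)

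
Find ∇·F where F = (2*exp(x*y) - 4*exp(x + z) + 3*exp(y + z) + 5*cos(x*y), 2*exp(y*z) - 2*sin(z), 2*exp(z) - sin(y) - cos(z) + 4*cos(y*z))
2*y*exp(x*y) - 5*y*sin(x*y) - 4*y*sin(y*z) + 2*z*exp(y*z) + 2*exp(z) - 4*exp(x + z) + sin(z)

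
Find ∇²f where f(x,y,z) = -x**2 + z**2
0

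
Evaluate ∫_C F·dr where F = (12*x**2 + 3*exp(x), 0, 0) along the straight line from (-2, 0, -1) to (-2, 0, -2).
0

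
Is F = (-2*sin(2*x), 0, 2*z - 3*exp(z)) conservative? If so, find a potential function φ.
Yes, F is conservative. φ = z**2 - 3*exp(z) + cos(2*x)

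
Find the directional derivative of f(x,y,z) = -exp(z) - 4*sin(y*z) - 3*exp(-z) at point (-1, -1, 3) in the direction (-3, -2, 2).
2*sqrt(17)*(-exp(6) + 16*exp(3)*cos(3) + 3)*exp(-3)/17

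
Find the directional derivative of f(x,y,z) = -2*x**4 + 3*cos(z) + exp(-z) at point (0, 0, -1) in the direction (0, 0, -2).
E - 3*sin(1)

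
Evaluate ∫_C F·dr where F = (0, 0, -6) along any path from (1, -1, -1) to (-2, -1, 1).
-12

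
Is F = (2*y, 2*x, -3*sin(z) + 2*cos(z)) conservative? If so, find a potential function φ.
Yes, F is conservative. φ = 2*x*y + 2*sin(z) + 3*cos(z)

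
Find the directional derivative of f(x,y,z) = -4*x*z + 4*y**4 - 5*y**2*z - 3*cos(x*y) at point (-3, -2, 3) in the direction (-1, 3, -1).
-sqrt(11)*(21*sin(6) + 184)/11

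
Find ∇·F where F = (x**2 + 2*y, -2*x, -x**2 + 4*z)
2*x + 4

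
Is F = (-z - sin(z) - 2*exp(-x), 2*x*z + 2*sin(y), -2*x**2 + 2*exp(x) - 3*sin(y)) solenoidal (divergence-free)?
No, ∇·F = 2*cos(y) + 2*exp(-x)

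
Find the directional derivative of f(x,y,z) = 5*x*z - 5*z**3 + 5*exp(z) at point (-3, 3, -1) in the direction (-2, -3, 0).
10*sqrt(13)/13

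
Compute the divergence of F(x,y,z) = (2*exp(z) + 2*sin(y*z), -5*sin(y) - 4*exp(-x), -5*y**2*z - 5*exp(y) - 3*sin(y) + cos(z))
-5*y**2 - sin(z) - 5*cos(y)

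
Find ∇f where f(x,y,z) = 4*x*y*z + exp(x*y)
(y*(4*z + exp(x*y)), x*(4*z + exp(x*y)), 4*x*y)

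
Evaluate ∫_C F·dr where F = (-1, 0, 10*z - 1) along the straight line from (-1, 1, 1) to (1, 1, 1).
-2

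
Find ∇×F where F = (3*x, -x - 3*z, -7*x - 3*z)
(3, 7, -1)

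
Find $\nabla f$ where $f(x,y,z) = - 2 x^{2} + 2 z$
(-4*x, 0, 2)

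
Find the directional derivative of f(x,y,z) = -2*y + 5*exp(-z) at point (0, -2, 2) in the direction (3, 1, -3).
sqrt(19)*(15 - 2*exp(2))*exp(-2)/19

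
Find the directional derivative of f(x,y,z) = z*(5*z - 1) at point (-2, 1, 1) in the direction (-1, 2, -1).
-3*sqrt(6)/2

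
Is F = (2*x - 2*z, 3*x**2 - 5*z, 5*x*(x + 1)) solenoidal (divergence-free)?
No, ∇·F = 2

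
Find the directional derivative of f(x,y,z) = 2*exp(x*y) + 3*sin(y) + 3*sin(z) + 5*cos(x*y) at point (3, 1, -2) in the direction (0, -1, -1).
3*sqrt(2)*(-2*exp(3) - cos(1) - cos(2) + 5*sin(3))/2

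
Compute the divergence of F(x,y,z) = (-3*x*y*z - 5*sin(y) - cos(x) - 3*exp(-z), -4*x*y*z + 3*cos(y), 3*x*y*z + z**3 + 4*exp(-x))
3*x*y - 4*x*z - 3*y*z + 3*z**2 + sin(x) - 3*sin(y)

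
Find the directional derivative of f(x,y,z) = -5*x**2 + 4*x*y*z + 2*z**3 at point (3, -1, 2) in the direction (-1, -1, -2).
-5*sqrt(6)/3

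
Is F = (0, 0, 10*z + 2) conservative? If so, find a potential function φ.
Yes, F is conservative. φ = z*(5*z + 2)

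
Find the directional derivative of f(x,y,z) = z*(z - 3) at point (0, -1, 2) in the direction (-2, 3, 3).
3*sqrt(22)/22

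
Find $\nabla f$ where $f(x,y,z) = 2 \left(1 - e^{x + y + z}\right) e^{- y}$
(-2*exp(x + z), -2*exp(-y), -2*exp(x + z))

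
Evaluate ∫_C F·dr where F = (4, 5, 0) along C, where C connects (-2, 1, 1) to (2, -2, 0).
1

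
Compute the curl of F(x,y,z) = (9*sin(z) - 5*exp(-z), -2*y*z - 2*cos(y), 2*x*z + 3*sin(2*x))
(2*y, -2*z - 6*cos(2*x) + 9*cos(z) + 5*exp(-z), 0)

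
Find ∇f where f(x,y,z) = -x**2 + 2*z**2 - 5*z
(-2*x, 0, 4*z - 5)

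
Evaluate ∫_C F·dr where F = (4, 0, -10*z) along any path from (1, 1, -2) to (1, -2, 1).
15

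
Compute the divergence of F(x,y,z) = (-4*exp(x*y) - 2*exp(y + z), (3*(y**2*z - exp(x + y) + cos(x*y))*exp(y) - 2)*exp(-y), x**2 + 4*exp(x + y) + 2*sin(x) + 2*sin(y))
-3*x*sin(x*y) + 6*y*z - 4*y*exp(x*y) - 3*exp(x + y) + 2*exp(-y)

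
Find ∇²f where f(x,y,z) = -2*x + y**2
2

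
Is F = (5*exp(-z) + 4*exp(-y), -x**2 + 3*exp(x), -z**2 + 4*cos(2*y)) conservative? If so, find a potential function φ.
No, ∇×F = (-8*sin(2*y), -5*exp(-z), -2*x + 3*exp(x) + 4*exp(-y)) ≠ 0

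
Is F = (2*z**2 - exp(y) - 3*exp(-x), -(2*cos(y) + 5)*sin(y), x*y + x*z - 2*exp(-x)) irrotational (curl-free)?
No, ∇×F = (x, -y + 3*z - 2*exp(-x), exp(y))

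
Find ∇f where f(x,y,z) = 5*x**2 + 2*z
(10*x, 0, 2)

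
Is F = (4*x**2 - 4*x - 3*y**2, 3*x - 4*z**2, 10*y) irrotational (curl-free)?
No, ∇×F = (8*z + 10, 0, 6*y + 3)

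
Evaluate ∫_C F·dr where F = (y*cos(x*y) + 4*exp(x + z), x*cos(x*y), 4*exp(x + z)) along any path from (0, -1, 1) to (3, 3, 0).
-4*E + sin(9) + 4*exp(3)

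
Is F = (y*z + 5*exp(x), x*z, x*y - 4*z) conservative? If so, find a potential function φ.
Yes, F is conservative. φ = x*y*z - 2*z**2 + 5*exp(x)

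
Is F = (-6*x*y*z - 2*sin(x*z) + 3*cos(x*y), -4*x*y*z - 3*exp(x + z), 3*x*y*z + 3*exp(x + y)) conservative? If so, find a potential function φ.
No, ∇×F = (4*x*y + 3*x*z + 3*exp(x + y) + 3*exp(x + z), -6*x*y - 2*x*cos(x*z) - 3*y*z - 3*exp(x + y), 6*x*z + 3*x*sin(x*y) - 4*y*z - 3*exp(x + z)) ≠ 0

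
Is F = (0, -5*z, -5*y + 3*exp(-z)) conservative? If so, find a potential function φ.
Yes, F is conservative. φ = -5*y*z - 3*exp(-z)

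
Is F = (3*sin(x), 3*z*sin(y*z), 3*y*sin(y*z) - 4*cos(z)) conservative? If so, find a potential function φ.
Yes, F is conservative. φ = -4*sin(z) - 3*cos(x) - 3*cos(y*z)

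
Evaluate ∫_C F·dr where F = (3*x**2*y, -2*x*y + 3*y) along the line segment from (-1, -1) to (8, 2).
2649/4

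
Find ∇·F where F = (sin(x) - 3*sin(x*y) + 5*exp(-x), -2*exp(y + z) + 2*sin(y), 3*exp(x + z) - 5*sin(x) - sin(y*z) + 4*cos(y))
((-3*y*cos(x*y) - y*cos(y*z) + 3*exp(x + z) - 2*exp(y + z) + cos(x) + 2*cos(y))*exp(x) - 5)*exp(-x)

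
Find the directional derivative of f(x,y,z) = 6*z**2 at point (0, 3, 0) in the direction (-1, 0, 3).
0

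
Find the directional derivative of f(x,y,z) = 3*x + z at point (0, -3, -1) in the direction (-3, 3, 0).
-3*sqrt(2)/2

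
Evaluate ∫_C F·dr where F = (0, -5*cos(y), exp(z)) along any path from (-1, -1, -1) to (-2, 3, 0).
-5*sin(1) - 5*sin(3) - exp(-1) + 1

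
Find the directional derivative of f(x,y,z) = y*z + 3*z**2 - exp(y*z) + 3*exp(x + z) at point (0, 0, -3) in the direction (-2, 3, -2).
12*sqrt(17)*(-1 + 3*exp(3))*exp(-3)/17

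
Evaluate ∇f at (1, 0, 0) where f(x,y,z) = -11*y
(0, -11, 0)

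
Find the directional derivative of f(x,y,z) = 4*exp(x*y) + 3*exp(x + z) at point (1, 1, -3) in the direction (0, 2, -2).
sqrt(2)*(-3 + 4*exp(3))*exp(-2)/2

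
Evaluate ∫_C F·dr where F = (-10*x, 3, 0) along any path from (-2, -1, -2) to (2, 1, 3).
6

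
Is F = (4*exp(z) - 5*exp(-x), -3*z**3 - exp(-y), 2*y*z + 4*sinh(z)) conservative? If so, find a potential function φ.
No, ∇×F = (z*(9*z + 2), 4*exp(z), 0) ≠ 0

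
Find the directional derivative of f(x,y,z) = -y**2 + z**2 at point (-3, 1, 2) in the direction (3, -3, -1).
2*sqrt(19)/19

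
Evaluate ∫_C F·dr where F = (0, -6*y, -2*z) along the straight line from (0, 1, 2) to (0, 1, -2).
0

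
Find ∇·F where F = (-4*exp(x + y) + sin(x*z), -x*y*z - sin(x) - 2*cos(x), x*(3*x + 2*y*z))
2*x*y - x*z + z*cos(x*z) - 4*exp(x + y)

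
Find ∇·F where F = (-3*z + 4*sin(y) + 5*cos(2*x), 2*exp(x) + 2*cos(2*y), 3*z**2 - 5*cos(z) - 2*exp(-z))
6*z - 10*sin(2*x) - 4*sin(2*y) + 5*sin(z) + 2*exp(-z)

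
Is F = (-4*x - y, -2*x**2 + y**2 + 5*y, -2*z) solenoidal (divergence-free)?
No, ∇·F = 2*y - 1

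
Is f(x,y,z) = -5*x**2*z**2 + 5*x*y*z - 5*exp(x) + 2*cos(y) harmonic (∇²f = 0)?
No, ∇²f = -10*x**2 - 10*z**2 - 5*exp(x) - 2*cos(y)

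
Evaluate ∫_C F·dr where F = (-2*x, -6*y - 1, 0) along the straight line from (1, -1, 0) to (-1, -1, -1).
0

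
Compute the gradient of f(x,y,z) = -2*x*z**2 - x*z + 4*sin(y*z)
(z*(-2*z - 1), 4*z*cos(y*z), -4*x*z - x + 4*y*cos(y*z))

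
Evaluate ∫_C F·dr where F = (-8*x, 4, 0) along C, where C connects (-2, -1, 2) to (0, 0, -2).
20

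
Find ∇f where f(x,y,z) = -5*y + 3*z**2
(0, -5, 6*z)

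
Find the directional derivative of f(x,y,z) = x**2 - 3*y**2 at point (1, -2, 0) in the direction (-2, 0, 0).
-2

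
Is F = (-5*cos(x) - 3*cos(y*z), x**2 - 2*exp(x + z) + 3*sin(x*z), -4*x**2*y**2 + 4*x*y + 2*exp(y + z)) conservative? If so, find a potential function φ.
No, ∇×F = (-8*x**2*y - 3*x*cos(x*z) + 4*x + 2*exp(x + z) + 2*exp(y + z), y*(8*x*y + 3*sin(y*z) - 4), 2*x - 3*z*sin(y*z) + 3*z*cos(x*z) - 2*exp(x + z)) ≠ 0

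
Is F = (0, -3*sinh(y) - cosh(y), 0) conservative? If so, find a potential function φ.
Yes, F is conservative. φ = -sinh(y) - 3*cosh(y)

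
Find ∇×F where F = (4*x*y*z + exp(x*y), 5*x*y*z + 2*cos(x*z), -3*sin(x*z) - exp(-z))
(x*(-5*y + 2*sin(x*z)), 4*x*y + 3*z*cos(x*z), -4*x*z - x*exp(x*y) + 5*y*z - 2*z*sin(x*z))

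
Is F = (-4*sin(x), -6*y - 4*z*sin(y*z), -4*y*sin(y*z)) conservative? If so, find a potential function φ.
Yes, F is conservative. φ = -3*y**2 + 4*cos(x) + 4*cos(y*z)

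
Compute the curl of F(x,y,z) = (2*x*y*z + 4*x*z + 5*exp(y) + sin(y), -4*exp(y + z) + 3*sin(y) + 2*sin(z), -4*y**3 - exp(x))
(-12*y**2 + 4*exp(y + z) - 2*cos(z), 2*x*y + 4*x + exp(x), -2*x*z - 5*exp(y) - cos(y))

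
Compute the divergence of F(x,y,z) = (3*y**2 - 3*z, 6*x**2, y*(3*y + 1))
0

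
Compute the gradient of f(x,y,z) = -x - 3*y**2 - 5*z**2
(-1, -6*y, -10*z)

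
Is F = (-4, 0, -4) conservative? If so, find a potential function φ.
Yes, F is conservative. φ = -4*x - 4*z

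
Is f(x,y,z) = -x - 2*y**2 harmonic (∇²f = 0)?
No, ∇²f = -4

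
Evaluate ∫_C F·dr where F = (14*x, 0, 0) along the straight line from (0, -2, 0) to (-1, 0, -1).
7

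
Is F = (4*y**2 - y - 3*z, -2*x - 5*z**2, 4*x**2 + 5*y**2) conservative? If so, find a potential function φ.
No, ∇×F = (10*y + 10*z, -8*x - 3, -8*y - 1) ≠ 0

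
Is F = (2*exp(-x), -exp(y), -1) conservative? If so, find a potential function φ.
Yes, F is conservative. φ = -z - exp(y) - 2*exp(-x)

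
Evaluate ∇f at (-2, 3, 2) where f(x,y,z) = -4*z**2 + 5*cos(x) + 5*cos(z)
(5*sin(2), 0, -16 - 5*sin(2))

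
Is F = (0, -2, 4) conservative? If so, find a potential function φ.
Yes, F is conservative. φ = -2*y + 4*z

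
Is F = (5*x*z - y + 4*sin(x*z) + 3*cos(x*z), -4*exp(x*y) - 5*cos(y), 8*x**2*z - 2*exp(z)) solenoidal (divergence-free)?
No, ∇·F = 8*x**2 - 4*x*exp(x*y) - 3*z*sin(x*z) + 4*z*cos(x*z) + 5*z - 2*exp(z) + 5*sin(y)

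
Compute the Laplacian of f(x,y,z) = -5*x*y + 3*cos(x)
-3*cos(x)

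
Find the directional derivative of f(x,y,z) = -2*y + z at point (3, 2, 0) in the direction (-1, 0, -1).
-sqrt(2)/2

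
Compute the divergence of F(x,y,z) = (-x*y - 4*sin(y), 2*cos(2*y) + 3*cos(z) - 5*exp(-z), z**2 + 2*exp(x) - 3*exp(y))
-y + 2*z - 4*sin(2*y)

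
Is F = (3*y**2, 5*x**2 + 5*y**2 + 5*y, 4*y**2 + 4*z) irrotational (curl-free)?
No, ∇×F = (8*y, 0, 10*x - 6*y)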